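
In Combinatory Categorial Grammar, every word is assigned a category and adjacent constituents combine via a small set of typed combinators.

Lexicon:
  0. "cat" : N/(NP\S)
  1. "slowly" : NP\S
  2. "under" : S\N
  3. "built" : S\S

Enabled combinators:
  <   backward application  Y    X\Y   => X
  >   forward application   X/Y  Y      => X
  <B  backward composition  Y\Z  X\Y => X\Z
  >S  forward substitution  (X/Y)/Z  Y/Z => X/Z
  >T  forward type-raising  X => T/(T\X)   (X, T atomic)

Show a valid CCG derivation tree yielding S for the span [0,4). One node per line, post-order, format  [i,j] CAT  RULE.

[0,1] N/(NP\S)  lex  "cat"
[1,2] NP\S  lex  "slowly"
[0,2] N  >  k=1
[2,3] S\N  lex  "under"
[3,4] S\S  lex  "built"
[2,4] S\N  <B  k=3
[0,4] S  <  k=2

[0,4] S   <
  [0,2] N   >
    [0,1] "cat" : N/(NP\S)
    [1,2] "slowly" : NP\S
  [2,4] S\N   <B
    [2,3] "under" : S\N
    [3,4] "built" : S\S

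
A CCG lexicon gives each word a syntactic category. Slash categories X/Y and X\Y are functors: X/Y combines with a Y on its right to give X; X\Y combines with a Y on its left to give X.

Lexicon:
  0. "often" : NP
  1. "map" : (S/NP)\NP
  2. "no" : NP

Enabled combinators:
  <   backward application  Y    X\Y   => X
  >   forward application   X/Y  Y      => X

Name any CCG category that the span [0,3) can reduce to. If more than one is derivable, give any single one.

[0,3] S   >
  [0,2] S/NP   <
    [0,1] "often" : NP
    [1,2] "map" : (S/NP)\NP
  [2,3] "no" : NP

S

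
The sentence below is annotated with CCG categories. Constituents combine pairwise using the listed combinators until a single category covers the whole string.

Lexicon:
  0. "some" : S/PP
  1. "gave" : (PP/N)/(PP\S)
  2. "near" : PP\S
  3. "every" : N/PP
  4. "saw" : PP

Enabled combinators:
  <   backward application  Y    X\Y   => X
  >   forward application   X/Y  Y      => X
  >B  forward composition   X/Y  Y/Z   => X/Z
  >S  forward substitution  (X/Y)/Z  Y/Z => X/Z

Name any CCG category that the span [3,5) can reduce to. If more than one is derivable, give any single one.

N

[0,5] S   >
  [0,1] "some" : S/PP
  [1,5] PP   >
    [1,3] PP/N   >
      [1,2] "gave" : (PP/N)/(PP\S)
      [2,3] "near" : PP\S
    [3,5] N   >
      [3,4] "every" : N/PP
      [4,5] "saw" : PP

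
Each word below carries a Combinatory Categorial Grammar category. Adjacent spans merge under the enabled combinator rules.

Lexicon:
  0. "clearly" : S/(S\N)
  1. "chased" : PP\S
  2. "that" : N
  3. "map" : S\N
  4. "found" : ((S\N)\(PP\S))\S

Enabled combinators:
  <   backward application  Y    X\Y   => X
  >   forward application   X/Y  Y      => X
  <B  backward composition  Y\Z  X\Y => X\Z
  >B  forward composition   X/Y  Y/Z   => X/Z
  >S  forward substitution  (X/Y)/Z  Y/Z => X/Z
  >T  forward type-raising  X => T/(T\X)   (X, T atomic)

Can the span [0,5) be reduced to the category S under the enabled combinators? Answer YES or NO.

[0,5] S   >
  [0,1] "clearly" : S/(S\N)
  [1,5] S\N   <
    [1,2] "chased" : PP\S
    [2,5] (S\N)\(PP\S)   <
      [2,4] S   >
        [2,3] S/(S\N)   >T
          [2,3] "that" : N
        [3,4] "map" : S\N
      [4,5] "found" : ((S\N)\(PP\S))\S

YES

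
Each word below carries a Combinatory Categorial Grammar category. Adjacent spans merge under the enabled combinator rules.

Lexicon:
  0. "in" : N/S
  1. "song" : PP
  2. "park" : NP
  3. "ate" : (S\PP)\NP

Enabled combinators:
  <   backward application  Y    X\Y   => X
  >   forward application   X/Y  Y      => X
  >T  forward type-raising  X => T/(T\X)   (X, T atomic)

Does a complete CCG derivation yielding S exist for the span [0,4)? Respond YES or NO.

N/S PP NP (S\PP)\NP
CKY chart[0,4] = {N, N/(N\N), NP/(NP\N), PP/(PP\N), S/(S\N)}; S ∉ chart

NO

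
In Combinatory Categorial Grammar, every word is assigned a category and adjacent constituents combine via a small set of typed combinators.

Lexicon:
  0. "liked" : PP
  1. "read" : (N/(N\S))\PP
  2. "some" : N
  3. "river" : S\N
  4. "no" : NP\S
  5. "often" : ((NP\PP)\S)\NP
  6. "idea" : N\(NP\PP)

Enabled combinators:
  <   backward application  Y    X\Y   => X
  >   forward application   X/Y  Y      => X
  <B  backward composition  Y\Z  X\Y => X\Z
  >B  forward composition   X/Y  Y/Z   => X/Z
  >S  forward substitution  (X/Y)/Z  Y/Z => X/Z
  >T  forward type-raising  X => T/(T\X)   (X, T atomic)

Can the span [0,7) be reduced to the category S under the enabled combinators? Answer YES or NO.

PP (N/(N\S))\PP N S\N NP\S ((NP\PP)\S)\NP N\(NP\PP)
CKY chart[0,7] = {N, N/(N\N), NP/(NP\N), PP/(PP\N), S/(S\N)}; S ∉ chart

NO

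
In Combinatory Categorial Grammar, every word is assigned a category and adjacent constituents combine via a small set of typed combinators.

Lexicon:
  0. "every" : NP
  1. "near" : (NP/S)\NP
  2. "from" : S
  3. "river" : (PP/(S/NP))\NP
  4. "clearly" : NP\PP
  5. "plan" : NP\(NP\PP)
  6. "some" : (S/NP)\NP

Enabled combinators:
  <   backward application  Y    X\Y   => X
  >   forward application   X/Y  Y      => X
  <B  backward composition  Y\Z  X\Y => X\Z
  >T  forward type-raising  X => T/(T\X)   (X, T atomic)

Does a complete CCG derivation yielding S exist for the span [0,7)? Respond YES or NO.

NO

NP (NP/S)\NP S (PP/(S/NP))\NP NP\PP NP\(NP\PP) (S/NP)\NP
CKY chart[0,7] = {N/(N\PP), NP/(NP\PP), PP, PP/(PP\PP), S/(S\PP)}; S ∉ chart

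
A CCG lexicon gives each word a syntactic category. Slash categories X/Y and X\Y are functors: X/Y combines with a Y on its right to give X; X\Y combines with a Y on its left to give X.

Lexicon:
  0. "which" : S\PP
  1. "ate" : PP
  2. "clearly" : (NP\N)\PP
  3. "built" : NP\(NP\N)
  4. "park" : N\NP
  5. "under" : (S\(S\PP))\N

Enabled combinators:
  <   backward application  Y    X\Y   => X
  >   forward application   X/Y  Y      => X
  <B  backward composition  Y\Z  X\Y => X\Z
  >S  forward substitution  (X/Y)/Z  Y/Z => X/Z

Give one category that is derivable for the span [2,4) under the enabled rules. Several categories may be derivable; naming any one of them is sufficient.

[0,6] S   <
  [0,1] "which" : S\PP
  [1,6] S\(S\PP)   <
    [1,5] N   <
      [1,4] NP   <
        [1,2] "ate" : PP
        [2,4] NP\PP   <B
          [2,3] "clearly" : (NP\N)\PP
          [3,4] "built" : NP\(NP\N)
      [4,5] "park" : N\NP
    [5,6] "under" : (S\(S\PP))\N

NP\PP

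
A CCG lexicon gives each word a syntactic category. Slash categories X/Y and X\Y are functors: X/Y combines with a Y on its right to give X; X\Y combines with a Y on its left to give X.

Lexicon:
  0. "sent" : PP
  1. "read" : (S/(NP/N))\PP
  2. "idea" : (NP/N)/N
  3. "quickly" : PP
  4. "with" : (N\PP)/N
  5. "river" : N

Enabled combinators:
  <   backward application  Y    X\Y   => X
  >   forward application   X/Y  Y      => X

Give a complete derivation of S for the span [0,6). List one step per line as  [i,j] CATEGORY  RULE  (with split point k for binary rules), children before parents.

[0,1] PP  lex  "sent"
[1,2] (S/(NP/N))\PP  lex  "read"
[0,2] S/(NP/N)  <  k=1
[2,3] (NP/N)/N  lex  "idea"
[3,4] PP  lex  "quickly"
[4,5] (N\PP)/N  lex  "with"
[5,6] N  lex  "river"
[4,6] N\PP  >  k=5
[3,6] N  <  k=4
[2,6] NP/N  >  k=3
[0,6] S  >  k=2

[0,6] S   >
  [0,2] S/(NP/N)   <
    [0,1] "sent" : PP
    [1,2] "read" : (S/(NP/N))\PP
  [2,6] NP/N   >
    [2,3] "idea" : (NP/N)/N
    [3,6] N   <
      [3,4] "quickly" : PP
      [4,6] N\PP   >
        [4,5] "with" : (N\PP)/N
        [5,6] "river" : N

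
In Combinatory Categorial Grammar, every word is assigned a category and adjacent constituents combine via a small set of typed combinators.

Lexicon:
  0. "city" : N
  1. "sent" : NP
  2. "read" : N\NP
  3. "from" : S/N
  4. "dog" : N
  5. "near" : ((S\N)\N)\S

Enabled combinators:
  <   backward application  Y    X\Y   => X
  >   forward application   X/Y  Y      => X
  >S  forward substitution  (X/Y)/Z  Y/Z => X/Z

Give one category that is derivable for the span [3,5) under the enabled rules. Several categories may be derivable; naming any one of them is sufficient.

S

[0,6] S   <
  [0,1] "city" : N
  [1,6] S\N   <
    [1,3] N   <
      [1,2] "sent" : NP
      [2,3] "read" : N\NP
    [3,6] (S\N)\N   <
      [3,5] S   >
        [3,4] "from" : S/N
        [4,5] "dog" : N
      [5,6] "near" : ((S\N)\N)\S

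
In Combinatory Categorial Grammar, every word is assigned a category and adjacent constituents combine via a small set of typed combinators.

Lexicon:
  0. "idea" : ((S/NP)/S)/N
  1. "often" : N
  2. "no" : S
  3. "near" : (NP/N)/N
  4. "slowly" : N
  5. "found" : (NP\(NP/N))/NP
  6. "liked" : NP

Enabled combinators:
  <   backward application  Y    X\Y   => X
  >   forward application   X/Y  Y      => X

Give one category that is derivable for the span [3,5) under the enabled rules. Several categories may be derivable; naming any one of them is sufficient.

NP/N

[0,7] S   >
  [0,3] S/NP   >
    [0,2] (S/NP)/S   >
      [0,1] "idea" : ((S/NP)/S)/N
      [1,2] "often" : N
    [2,3] "no" : S
  [3,7] NP   <
    [3,5] NP/N   >
      [3,4] "near" : (NP/N)/N
      [4,5] "slowly" : N
    [5,7] NP\(NP/N)   >
      [5,6] "found" : (NP\(NP/N))/NP
      [6,7] "liked" : NP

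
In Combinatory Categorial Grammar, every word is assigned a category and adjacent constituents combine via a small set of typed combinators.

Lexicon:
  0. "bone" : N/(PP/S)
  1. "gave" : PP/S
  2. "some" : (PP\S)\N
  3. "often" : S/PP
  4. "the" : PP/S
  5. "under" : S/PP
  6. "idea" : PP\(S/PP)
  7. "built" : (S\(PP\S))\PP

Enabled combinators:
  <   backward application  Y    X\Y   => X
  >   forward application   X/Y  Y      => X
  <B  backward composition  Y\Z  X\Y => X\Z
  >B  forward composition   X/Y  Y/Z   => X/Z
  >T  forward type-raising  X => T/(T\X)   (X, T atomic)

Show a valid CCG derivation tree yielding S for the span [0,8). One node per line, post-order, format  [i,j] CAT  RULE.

[0,8] S   <
  [0,3] PP\S   <
    [0,2] N   >
      [0,1] "bone" : N/(PP/S)
      [1,2] "gave" : PP/S
    [2,3] "some" : (PP\S)\N
  [3,8] S\(PP\S)   <
    [3,7] PP   <
      [3,6] S/PP   >B
        [3,4] "often" : S/PP
        [4,6] PP/PP   >B
          [4,5] "the" : PP/S
          [5,6] "under" : S/PP
      [6,7] "idea" : PP\(S/PP)
    [7,8] "built" : (S\(PP\S))\PP

[0,1] N/(PP/S)  lex  "bone"
[1,2] PP/S  lex  "gave"
[0,2] N  >  k=1
[2,3] (PP\S)\N  lex  "some"
[0,3] PP\S  <  k=2
[3,4] S/PP  lex  "often"
[4,5] PP/S  lex  "the"
[5,6] S/PP  lex  "under"
[4,6] PP/PP  >B  k=5
[3,6] S/PP  >B  k=4
[6,7] PP\(S/PP)  lex  "idea"
[3,7] PP  <  k=6
[7,8] (S\(PP\S))\PP  lex  "built"
[3,8] S\(PP\S)  <  k=7
[0,8] S  <  k=3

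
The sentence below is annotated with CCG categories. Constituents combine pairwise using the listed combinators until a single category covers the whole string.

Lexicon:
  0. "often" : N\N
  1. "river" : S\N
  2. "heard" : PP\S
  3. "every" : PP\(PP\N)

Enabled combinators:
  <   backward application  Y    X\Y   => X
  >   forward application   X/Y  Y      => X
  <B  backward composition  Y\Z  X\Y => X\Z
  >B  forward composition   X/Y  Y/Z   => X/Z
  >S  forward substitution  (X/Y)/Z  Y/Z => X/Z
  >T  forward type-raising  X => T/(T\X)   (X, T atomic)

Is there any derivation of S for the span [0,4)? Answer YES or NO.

NO

N\N S\N PP\S PP\(PP\N)
CKY chart[0,4] = {N/(N\PP), NP/(NP\PP), PP, PP/(PP\PP), S/(S\PP)}; S ∉ chart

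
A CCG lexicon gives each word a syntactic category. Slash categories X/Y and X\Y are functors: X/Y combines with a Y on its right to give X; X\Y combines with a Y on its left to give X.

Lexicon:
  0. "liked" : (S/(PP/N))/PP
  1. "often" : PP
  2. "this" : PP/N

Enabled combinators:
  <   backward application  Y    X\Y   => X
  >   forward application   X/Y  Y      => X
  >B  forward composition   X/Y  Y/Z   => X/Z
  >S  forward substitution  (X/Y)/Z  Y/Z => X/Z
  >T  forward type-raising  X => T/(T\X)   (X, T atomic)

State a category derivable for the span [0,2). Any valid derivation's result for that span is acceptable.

S/(PP/N)

[0,3] S   >
  [0,2] S/(PP/N)   >
    [0,1] "liked" : (S/(PP/N))/PP
    [1,2] "often" : PP
  [2,3] "this" : PP/N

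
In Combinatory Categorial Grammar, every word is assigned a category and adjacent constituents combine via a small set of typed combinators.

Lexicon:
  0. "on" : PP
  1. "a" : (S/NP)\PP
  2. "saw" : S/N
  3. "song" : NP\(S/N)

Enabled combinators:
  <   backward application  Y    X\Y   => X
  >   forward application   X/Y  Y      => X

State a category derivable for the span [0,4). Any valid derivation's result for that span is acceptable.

[0,4] S   >
  [0,2] S/NP   <
    [0,1] "on" : PP
    [1,2] "a" : (S/NP)\PP
  [2,4] NP   <
    [2,3] "saw" : S/N
    [3,4] "song" : NP\(S/N)

S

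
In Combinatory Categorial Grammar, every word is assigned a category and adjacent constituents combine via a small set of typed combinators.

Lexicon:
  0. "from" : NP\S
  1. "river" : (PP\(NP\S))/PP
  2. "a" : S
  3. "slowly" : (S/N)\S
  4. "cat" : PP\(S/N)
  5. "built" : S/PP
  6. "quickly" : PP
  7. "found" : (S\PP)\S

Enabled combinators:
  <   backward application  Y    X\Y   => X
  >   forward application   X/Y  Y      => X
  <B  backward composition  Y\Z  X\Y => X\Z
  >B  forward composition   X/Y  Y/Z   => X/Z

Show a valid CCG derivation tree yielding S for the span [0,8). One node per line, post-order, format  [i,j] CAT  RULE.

[0,8] S   <
  [0,5] PP   <
    [0,1] "from" : NP\S
    [1,5] PP\(NP\S)   >
      [1,2] "river" : (PP\(NP\S))/PP
      [2,5] PP   <
        [2,3] "a" : S
        [3,5] PP\S   <B
          [3,4] "slowly" : (S/N)\S
          [4,5] "cat" : PP\(S/N)
  [5,8] S\PP   <
    [5,7] S   >
      [5,6] "built" : S/PP
      [6,7] "quickly" : PP
    [7,8] "found" : (S\PP)\S

[0,1] NP\S  lex  "from"
[1,2] (PP\(NP\S))/PP  lex  "river"
[2,3] S  lex  "a"
[3,4] (S/N)\S  lex  "slowly"
[4,5] PP\(S/N)  lex  "cat"
[3,5] PP\S  <B  k=4
[2,5] PP  <  k=3
[1,5] PP\(NP\S)  >  k=2
[0,5] PP  <  k=1
[5,6] S/PP  lex  "built"
[6,7] PP  lex  "quickly"
[5,7] S  >  k=6
[7,8] (S\PP)\S  lex  "found"
[5,8] S\PP  <  k=7
[0,8] S  <  k=5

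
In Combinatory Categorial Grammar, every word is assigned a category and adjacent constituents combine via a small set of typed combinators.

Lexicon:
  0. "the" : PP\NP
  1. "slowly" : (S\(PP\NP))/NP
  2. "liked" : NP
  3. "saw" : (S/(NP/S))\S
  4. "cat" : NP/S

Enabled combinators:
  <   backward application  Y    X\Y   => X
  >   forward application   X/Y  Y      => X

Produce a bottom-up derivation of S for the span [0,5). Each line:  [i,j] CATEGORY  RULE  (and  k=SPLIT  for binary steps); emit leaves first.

[0,1] PP\NP  lex  "the"
[1,2] (S\(PP\NP))/NP  lex  "slowly"
[2,3] NP  lex  "liked"
[1,3] S\(PP\NP)  >  k=2
[0,3] S  <  k=1
[3,4] (S/(NP/S))\S  lex  "saw"
[0,4] S/(NP/S)  <  k=3
[4,5] NP/S  lex  "cat"
[0,5] S  >  k=4

[0,5] S   >
  [0,4] S/(NP/S)   <
    [0,3] S   <
      [0,1] "the" : PP\NP
      [1,3] S\(PP\NP)   >
        [1,2] "slowly" : (S\(PP\NP))/NP
        [2,3] "liked" : NP
    [3,4] "saw" : (S/(NP/S))\S
  [4,5] "cat" : NP/S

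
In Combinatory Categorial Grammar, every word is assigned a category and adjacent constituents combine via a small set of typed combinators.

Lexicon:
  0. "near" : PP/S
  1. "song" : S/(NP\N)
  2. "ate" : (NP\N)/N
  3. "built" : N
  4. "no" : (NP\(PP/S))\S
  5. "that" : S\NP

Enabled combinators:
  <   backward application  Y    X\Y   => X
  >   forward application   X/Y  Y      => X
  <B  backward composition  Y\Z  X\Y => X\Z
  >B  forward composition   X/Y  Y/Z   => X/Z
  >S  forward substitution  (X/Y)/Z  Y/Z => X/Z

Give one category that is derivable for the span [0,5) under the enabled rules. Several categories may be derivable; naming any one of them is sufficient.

NP

[0,6] S   <
  [0,5] NP   <
    [0,1] "near" : PP/S
    [1,5] NP\(PP/S)   <
      [1,4] S   >
        [1,2] "song" : S/(NP\N)
        [2,4] NP\N   >
          [2,3] "ate" : (NP\N)/N
          [3,4] "built" : N
      [4,5] "no" : (NP\(PP/S))\S
  [5,6] "that" : S\NP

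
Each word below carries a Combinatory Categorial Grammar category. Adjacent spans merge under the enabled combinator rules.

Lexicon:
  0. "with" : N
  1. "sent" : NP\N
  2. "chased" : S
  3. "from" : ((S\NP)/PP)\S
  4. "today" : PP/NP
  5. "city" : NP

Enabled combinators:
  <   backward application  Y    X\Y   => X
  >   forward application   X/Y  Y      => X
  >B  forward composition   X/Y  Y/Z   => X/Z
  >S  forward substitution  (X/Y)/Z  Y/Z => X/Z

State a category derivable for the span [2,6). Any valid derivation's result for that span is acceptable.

S\NP

[0,6] S   <
  [0,2] NP   <
    [0,1] "with" : N
    [1,2] "sent" : NP\N
  [2,6] S\NP   >
    [2,4] (S\NP)/PP   <
      [2,3] "chased" : S
      [3,4] "from" : ((S\NP)/PP)\S
    [4,6] PP   >
      [4,5] "today" : PP/NP
      [5,6] "city" : NP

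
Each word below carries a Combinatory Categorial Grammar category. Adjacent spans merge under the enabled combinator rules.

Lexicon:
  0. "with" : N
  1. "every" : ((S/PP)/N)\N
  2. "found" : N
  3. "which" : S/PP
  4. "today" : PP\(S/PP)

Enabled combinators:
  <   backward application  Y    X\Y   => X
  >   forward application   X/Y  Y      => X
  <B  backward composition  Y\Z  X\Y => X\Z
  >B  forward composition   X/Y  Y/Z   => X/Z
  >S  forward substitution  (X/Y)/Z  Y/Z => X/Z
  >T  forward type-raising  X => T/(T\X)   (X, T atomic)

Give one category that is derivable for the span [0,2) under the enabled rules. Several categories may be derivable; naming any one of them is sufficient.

(S/PP)/N

[0,5] S   >
  [0,3] S/PP   >
    [0,2] (S/PP)/N   <
      [0,1] "with" : N
      [1,2] "every" : ((S/PP)/N)\N
    [2,3] "found" : N
  [3,5] PP   <
    [3,4] "which" : S/PP
    [4,5] "today" : PP\(S/PP)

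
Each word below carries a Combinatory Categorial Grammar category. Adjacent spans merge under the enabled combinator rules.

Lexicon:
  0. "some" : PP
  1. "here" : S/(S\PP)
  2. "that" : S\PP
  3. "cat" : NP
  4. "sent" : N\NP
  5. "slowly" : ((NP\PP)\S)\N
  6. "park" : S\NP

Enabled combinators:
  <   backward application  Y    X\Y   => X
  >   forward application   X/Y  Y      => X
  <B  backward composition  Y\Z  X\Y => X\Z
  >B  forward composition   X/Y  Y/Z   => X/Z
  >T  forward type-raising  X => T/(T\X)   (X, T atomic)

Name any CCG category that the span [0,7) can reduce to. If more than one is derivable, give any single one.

[0,7] S   <
  [0,1] "some" : PP
  [1,7] S\PP   <B
    [1,6] NP\PP   <
      [1,3] S   >
        [1,2] "here" : S/(S\PP)
        [2,3] "that" : S\PP
      [3,6] (NP\PP)\S   <
        [3,5] N   >
          [3,4] N/(N\NP)   >T
            [3,4] "cat" : NP
          [4,5] "sent" : N\NP
        [5,6] "slowly" : ((NP\PP)\S)\N
    [6,7] "park" : S\NP

S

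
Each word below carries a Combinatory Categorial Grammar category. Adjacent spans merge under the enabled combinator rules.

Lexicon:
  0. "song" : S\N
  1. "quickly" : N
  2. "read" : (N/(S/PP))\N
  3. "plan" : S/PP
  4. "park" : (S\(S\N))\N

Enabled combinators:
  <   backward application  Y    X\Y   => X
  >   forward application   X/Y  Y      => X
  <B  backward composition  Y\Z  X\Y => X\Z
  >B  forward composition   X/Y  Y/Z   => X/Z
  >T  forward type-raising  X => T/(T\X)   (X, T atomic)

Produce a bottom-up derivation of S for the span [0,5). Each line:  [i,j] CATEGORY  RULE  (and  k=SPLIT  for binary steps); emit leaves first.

[0,5] S   <
  [0,1] "song" : S\N
  [1,5] S\(S\N)   <
    [1,4] N   >
      [1,3] N/(S/PP)   <
        [1,2] "quickly" : N
        [2,3] "read" : (N/(S/PP))\N
      [3,4] "plan" : S/PP
    [4,5] "park" : (S\(S\N))\N

[0,1] S\N  lex  "song"
[1,2] N  lex  "quickly"
[2,3] (N/(S/PP))\N  lex  "read"
[1,3] N/(S/PP)  <  k=2
[3,4] S/PP  lex  "plan"
[1,4] N  >  k=3
[4,5] (S\(S\N))\N  lex  "park"
[1,5] S\(S\N)  <  k=4
[0,5] S  <  k=1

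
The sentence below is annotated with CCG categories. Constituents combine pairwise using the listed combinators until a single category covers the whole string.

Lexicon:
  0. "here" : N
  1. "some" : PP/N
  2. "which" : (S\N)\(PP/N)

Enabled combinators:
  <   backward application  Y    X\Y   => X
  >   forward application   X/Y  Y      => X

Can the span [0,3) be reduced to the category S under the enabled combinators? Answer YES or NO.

YES

[0,3] S   <
  [0,1] "here" : N
  [1,3] S\N   <
    [1,2] "some" : PP/N
    [2,3] "which" : (S\N)\(PP/N)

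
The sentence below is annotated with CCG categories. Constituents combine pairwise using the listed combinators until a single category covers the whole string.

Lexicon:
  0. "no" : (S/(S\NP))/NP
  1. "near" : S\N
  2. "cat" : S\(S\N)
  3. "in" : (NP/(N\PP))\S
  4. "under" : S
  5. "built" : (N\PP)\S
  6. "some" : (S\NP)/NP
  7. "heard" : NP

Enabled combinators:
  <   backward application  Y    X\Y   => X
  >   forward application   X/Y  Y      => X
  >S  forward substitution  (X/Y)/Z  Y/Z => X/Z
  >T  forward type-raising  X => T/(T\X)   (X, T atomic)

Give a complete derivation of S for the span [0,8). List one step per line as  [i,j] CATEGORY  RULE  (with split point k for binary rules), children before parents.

[0,8] S   >
  [0,6] S/(S\NP)   >
    [0,1] "no" : (S/(S\NP))/NP
    [1,6] NP   >
      [1,4] NP/(N\PP)   <
        [1,3] S   <
          [1,2] "near" : S\N
          [2,3] "cat" : S\(S\N)
        [3,4] "in" : (NP/(N\PP))\S
      [4,6] N\PP   <
        [4,5] "under" : S
        [5,6] "built" : (N\PP)\S
  [6,8] S\NP   >
    [6,7] "some" : (S\NP)/NP
    [7,8] "heard" : NP

[0,1] (S/(S\NP))/NP  lex  "no"
[1,2] S\N  lex  "near"
[2,3] S\(S\N)  lex  "cat"
[1,3] S  <  k=2
[3,4] (NP/(N\PP))\S  lex  "in"
[1,4] NP/(N\PP)  <  k=3
[4,5] S  lex  "under"
[5,6] (N\PP)\S  lex  "built"
[4,6] N\PP  <  k=5
[1,6] NP  >  k=4
[0,6] S/(S\NP)  >  k=1
[6,7] (S\NP)/NP  lex  "some"
[7,8] NP  lex  "heard"
[6,8] S\NP  >  k=7
[0,8] S  >  k=6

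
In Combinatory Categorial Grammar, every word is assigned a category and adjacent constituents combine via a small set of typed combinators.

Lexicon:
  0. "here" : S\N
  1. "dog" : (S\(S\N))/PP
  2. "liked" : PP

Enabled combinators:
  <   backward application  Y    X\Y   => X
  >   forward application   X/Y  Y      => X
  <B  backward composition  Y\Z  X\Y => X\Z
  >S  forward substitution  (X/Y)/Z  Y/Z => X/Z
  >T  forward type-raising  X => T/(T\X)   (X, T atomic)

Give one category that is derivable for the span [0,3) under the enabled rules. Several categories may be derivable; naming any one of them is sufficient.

[0,3] S   <
  [0,1] "here" : S\N
  [1,3] S\(S\N)   >
    [1,2] "dog" : (S\(S\N))/PP
    [2,3] "liked" : PP

S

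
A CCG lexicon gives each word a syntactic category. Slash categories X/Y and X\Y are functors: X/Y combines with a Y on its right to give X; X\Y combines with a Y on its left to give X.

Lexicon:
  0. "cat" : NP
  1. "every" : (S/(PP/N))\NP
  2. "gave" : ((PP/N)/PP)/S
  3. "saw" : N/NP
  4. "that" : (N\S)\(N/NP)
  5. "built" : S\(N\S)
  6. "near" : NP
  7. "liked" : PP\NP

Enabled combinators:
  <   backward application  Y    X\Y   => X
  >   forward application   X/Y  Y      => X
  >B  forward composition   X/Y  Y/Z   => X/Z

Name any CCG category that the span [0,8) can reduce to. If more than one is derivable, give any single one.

S

[0,8] S   >
  [0,6] S/PP   >B
    [0,2] S/(PP/N)   <
      [0,1] "cat" : NP
      [1,2] "every" : (S/(PP/N))\NP
    [2,6] (PP/N)/PP   >
      [2,3] "gave" : ((PP/N)/PP)/S
      [3,6] S   <
        [3,5] N\S   <
          [3,4] "saw" : N/NP
          [4,5] "that" : (N\S)\(N/NP)
        [5,6] "built" : S\(N\S)
  [6,8] PP   <
    [6,7] "near" : NP
    [7,8] "liked" : PP\NP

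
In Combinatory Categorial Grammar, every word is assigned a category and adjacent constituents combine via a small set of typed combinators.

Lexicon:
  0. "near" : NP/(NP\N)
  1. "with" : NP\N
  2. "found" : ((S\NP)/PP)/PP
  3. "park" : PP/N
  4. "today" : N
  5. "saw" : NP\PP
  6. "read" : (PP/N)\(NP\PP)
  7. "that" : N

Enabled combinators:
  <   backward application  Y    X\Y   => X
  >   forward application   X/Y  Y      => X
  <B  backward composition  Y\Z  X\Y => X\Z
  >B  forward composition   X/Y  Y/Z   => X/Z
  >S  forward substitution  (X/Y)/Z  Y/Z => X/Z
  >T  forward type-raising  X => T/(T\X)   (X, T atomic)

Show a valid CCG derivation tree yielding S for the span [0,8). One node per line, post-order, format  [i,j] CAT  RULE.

[0,8] S   <
  [0,2] NP   >
    [0,1] "near" : NP/(NP\N)
    [1,2] "with" : NP\N
  [2,8] S\NP   >
    [2,5] (S\NP)/PP   >
      [2,3] "found" : ((S\NP)/PP)/PP
      [3,5] PP   >
        [3,4] "park" : PP/N
        [4,5] "today" : N
    [5,8] PP   >
      [5,7] PP/N   <
        [5,6] "saw" : NP\PP
        [6,7] "read" : (PP/N)\(NP\PP)
      [7,8] "that" : N

[0,1] NP/(NP\N)  lex  "near"
[1,2] NP\N  lex  "with"
[0,2] NP  >  k=1
[2,3] ((S\NP)/PP)/PP  lex  "found"
[3,4] PP/N  lex  "park"
[4,5] N  lex  "today"
[3,5] PP  >  k=4
[2,5] (S\NP)/PP  >  k=3
[5,6] NP\PP  lex  "saw"
[6,7] (PP/N)\(NP\PP)  lex  "read"
[5,7] PP/N  <  k=6
[7,8] N  lex  "that"
[5,8] PP  >  k=7
[2,8] S\NP  >  k=5
[0,8] S  <  k=2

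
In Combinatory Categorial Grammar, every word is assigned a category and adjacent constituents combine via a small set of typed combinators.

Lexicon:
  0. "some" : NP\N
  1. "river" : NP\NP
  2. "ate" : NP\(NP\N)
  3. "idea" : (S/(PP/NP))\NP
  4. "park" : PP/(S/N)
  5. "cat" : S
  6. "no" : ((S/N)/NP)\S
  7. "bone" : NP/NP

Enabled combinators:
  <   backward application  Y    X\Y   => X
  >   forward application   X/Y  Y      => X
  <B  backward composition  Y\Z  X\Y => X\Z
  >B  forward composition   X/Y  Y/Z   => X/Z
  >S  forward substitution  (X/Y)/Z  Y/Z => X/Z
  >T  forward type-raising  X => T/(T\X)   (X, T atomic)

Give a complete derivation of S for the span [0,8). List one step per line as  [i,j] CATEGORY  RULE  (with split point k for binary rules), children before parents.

[0,1] NP\N  lex  "some"
[1,2] NP\NP  lex  "river"
[0,2] NP\N  <B  k=1
[2,3] NP\(NP\N)  lex  "ate"
[0,3] NP  <  k=2
[3,4] (S/(PP/NP))\NP  lex  "idea"
[0,4] S/(PP/NP)  <  k=3
[4,5] PP/(S/N)  lex  "park"
[5,6] S  lex  "cat"
[6,7] ((S/N)/NP)\S  lex  "no"
[5,7] (S/N)/NP  <  k=6
[4,7] PP/NP  >B  k=5
[7,8] NP/NP  lex  "bone"
[4,8] PP/NP  >B  k=7
[0,8] S  >  k=4

[0,8] S   >
  [0,4] S/(PP/NP)   <
    [0,3] NP   <
      [0,2] NP\N   <B
        [0,1] "some" : NP\N
        [1,2] "river" : NP\NP
      [2,3] "ate" : NP\(NP\N)
    [3,4] "idea" : (S/(PP/NP))\NP
  [4,8] PP/NP   >B
    [4,7] PP/NP   >B
      [4,5] "park" : PP/(S/N)
      [5,7] (S/N)/NP   <
        [5,6] "cat" : S
        [6,7] "no" : ((S/N)/NP)\S
    [7,8] "bone" : NP/NP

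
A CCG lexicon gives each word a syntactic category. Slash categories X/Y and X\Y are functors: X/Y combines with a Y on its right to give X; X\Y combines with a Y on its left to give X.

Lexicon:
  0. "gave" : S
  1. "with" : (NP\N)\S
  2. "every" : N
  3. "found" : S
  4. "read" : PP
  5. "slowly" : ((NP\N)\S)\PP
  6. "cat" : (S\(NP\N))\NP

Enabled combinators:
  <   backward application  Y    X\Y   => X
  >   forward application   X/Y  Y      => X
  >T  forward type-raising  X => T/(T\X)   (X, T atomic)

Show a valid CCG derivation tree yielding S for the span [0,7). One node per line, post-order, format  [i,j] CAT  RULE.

[0,7] S   <
  [0,2] NP\N   <
    [0,1] "gave" : S
    [1,2] "with" : (NP\N)\S
  [2,7] S\(NP\N)   <
    [2,6] NP   <
      [2,3] "every" : N
      [3,6] NP\N   <
        [3,4] "found" : S
        [4,6] (NP\N)\S   <
          [4,5] "read" : PP
          [5,6] "slowly" : ((NP\N)\S)\PP
    [6,7] "cat" : (S\(NP\N))\NP

[0,1] S  lex  "gave"
[1,2] (NP\N)\S  lex  "with"
[0,2] NP\N  <  k=1
[2,3] N  lex  "every"
[3,4] S  lex  "found"
[4,5] PP  lex  "read"
[5,6] ((NP\N)\S)\PP  lex  "slowly"
[4,6] (NP\N)\S  <  k=5
[3,6] NP\N  <  k=4
[2,6] NP  <  k=3
[6,7] (S\(NP\N))\NP  lex  "cat"
[2,7] S\(NP\N)  <  k=6
[0,7] S  <  k=2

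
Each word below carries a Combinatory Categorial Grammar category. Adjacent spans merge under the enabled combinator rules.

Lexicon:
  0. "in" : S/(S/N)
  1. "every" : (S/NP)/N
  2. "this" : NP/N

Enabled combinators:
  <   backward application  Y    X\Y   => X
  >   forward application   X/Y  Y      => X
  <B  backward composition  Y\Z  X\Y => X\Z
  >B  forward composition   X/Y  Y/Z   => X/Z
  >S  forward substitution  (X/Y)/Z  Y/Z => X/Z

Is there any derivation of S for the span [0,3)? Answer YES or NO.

YES

[0,3] S   >
  [0,1] "in" : S/(S/N)
  [1,3] S/N   >S
    [1,2] "every" : (S/NP)/N
    [2,3] "this" : NP/N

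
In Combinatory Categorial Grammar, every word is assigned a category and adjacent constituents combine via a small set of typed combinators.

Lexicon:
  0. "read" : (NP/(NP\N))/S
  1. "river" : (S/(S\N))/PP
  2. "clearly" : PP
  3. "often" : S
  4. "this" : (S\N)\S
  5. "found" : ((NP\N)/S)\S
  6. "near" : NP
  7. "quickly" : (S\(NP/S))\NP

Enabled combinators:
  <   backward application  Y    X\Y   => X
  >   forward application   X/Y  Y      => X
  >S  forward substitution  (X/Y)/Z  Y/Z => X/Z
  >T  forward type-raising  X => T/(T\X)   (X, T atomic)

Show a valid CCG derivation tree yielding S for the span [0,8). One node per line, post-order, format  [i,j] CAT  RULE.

[0,1] (NP/(NP\N))/S  lex  "read"
[1,2] (S/(S\N))/PP  lex  "river"
[2,3] PP  lex  "clearly"
[1,3] S/(S\N)  >  k=2
[3,4] S  lex  "often"
[4,5] (S\N)\S  lex  "this"
[3,5] S\N  <  k=4
[1,5] S  >  k=3
[5,6] ((NP\N)/S)\S  lex  "found"
[1,6] (NP\N)/S  <  k=5
[0,6] NP/S  >S  k=1
[6,7] NP  lex  "near"
[7,8] (S\(NP/S))\NP  lex  "quickly"
[6,8] S\(NP/S)  <  k=7
[0,8] S  <  k=6

[0,8] S   <
  [0,6] NP/S   >S
    [0,1] "read" : (NP/(NP\N))/S
    [1,6] (NP\N)/S   <
      [1,5] S   >
        [1,3] S/(S\N)   >
          [1,2] "river" : (S/(S\N))/PP
          [2,3] "clearly" : PP
        [3,5] S\N   <
          [3,4] "often" : S
          [4,5] "this" : (S\N)\S
      [5,6] "found" : ((NP\N)/S)\S
  [6,8] S\(NP/S)   <
    [6,7] "near" : NP
    [7,8] "quickly" : (S\(NP/S))\NP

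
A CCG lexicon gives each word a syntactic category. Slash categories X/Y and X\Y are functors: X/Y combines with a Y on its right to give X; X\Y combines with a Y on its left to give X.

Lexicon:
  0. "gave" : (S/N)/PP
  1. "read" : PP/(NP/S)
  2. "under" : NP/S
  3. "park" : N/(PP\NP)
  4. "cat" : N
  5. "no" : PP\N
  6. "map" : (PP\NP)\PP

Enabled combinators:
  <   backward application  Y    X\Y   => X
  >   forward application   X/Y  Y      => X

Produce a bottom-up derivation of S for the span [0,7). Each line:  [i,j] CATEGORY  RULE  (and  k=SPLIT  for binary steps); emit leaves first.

[0,1] (S/N)/PP  lex  "gave"
[1,2] PP/(NP/S)  lex  "read"
[2,3] NP/S  lex  "under"
[1,3] PP  >  k=2
[0,3] S/N  >  k=1
[3,4] N/(PP\NP)  lex  "park"
[4,5] N  lex  "cat"
[5,6] PP\N  lex  "no"
[4,6] PP  <  k=5
[6,7] (PP\NP)\PP  lex  "map"
[4,7] PP\NP  <  k=6
[3,7] N  >  k=4
[0,7] S  >  k=3

[0,7] S   >
  [0,3] S/N   >
    [0,1] "gave" : (S/N)/PP
    [1,3] PP   >
      [1,2] "read" : PP/(NP/S)
      [2,3] "under" : NP/S
  [3,7] N   >
    [3,4] "park" : N/(PP\NP)
    [4,7] PP\NP   <
      [4,6] PP   <
        [4,5] "cat" : N
        [5,6] "no" : PP\N
      [6,7] "map" : (PP\NP)\PP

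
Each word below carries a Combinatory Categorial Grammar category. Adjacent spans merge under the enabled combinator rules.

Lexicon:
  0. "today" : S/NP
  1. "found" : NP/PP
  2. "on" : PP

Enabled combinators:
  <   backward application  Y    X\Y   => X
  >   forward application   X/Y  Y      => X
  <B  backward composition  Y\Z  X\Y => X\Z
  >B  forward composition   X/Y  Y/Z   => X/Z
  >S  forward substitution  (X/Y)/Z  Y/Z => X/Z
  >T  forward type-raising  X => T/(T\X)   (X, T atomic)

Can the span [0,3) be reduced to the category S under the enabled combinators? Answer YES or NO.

[0,3] S   >
  [0,1] "today" : S/NP
  [1,3] NP   >
    [1,2] "found" : NP/PP
    [2,3] "on" : PP

YES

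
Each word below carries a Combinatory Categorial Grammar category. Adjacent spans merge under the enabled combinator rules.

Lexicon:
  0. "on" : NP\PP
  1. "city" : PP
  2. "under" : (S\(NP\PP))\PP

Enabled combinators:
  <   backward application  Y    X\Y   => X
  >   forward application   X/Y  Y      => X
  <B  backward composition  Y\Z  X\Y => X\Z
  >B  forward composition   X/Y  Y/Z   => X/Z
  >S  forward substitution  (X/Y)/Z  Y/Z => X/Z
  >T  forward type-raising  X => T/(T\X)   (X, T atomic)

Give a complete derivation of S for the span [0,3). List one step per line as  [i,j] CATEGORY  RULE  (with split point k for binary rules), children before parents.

[0,3] S   <
  [0,1] "on" : NP\PP
  [1,3] S\(NP\PP)   <
    [1,2] "city" : PP
    [2,3] "under" : (S\(NP\PP))\PP

[0,1] NP\PP  lex  "on"
[1,2] PP  lex  "city"
[2,3] (S\(NP\PP))\PP  lex  "under"
[1,3] S\(NP\PP)  <  k=2
[0,3] S  <  k=1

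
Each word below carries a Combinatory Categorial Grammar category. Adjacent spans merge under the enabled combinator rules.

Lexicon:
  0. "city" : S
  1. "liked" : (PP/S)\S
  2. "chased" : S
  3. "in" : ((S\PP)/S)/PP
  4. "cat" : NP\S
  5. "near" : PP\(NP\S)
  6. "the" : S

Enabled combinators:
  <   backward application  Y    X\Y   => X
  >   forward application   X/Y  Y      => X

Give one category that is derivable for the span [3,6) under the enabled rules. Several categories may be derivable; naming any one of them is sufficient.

[0,7] S   <
  [0,3] PP   >
    [0,2] PP/S   <
      [0,1] "city" : S
      [1,2] "liked" : (PP/S)\S
    [2,3] "chased" : S
  [3,7] S\PP   >
    [3,6] (S\PP)/S   >
      [3,4] "in" : ((S\PP)/S)/PP
      [4,6] PP   <
        [4,5] "cat" : NP\S
        [5,6] "near" : PP\(NP\S)
    [6,7] "the" : S

(S\PP)/S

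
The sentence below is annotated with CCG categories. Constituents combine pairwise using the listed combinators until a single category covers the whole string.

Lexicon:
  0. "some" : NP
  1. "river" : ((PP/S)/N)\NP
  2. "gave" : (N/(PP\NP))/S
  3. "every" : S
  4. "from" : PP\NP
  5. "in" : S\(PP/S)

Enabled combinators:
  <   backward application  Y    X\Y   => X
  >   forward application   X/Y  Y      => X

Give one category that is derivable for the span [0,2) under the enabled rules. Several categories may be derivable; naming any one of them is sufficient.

(PP/S)/N

[0,6] S   <
  [0,5] PP/S   >
    [0,2] (PP/S)/N   <
      [0,1] "some" : NP
      [1,2] "river" : ((PP/S)/N)\NP
    [2,5] N   >
      [2,4] N/(PP\NP)   >
        [2,3] "gave" : (N/(PP\NP))/S
        [3,4] "every" : S
      [4,5] "from" : PP\NP
  [5,6] "in" : S\(PP/S)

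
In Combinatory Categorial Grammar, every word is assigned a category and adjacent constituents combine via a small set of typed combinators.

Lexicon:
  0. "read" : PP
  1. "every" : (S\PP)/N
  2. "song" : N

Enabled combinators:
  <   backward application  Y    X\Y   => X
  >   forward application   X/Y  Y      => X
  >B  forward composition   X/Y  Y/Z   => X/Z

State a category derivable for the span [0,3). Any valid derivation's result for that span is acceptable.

[0,3] S   <
  [0,1] "read" : PP
  [1,3] S\PP   >
    [1,2] "every" : (S\PP)/N
    [2,3] "song" : N

S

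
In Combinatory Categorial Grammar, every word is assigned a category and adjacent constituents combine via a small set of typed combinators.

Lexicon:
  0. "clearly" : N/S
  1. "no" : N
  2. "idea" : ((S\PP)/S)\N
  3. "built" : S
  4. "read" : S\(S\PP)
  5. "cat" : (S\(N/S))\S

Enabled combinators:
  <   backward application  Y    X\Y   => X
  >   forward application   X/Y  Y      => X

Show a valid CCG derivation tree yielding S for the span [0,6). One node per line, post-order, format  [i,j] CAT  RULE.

[0,6] S   <
  [0,1] "clearly" : N/S
  [1,6] S\(N/S)   <
    [1,5] S   <
      [1,4] S\PP   >
        [1,3] (S\PP)/S   <
          [1,2] "no" : N
          [2,3] "idea" : ((S\PP)/S)\N
        [3,4] "built" : S
      [4,5] "read" : S\(S\PP)
    [5,6] "cat" : (S\(N/S))\S

[0,1] N/S  lex  "clearly"
[1,2] N  lex  "no"
[2,3] ((S\PP)/S)\N  lex  "idea"
[1,3] (S\PP)/S  <  k=2
[3,4] S  lex  "built"
[1,4] S\PP  >  k=3
[4,5] S\(S\PP)  lex  "read"
[1,5] S  <  k=4
[5,6] (S\(N/S))\S  lex  "cat"
[1,6] S\(N/S)  <  k=5
[0,6] S  <  k=1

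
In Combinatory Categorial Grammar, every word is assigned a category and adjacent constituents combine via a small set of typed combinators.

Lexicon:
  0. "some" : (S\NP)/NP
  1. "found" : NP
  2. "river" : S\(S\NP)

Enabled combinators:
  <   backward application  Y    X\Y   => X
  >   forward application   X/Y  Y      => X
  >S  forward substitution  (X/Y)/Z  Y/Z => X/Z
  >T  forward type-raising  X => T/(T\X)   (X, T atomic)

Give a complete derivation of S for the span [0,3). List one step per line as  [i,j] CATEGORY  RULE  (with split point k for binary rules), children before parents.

[0,1] (S\NP)/NP  lex  "some"
[1,2] NP  lex  "found"
[0,2] S\NP  >  k=1
[2,3] S\(S\NP)  lex  "river"
[0,3] S  <  k=2

[0,3] S   <
  [0,2] S\NP   >
    [0,1] "some" : (S\NP)/NP
    [1,2] "found" : NP
  [2,3] "river" : S\(S\NP)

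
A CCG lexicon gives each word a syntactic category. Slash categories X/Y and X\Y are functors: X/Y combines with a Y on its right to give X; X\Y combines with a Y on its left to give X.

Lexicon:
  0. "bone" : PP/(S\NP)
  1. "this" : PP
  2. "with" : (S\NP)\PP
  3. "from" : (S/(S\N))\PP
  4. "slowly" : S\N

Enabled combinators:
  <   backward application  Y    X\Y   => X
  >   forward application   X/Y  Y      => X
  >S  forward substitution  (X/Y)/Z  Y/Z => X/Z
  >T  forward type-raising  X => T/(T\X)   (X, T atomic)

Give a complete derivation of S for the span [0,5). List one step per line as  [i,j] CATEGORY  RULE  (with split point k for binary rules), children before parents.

[0,5] S   >
  [0,4] S/(S\N)   <
    [0,3] PP   >
      [0,1] "bone" : PP/(S\NP)
      [1,3] S\NP   <
        [1,2] "this" : PP
        [2,3] "with" : (S\NP)\PP
    [3,4] "from" : (S/(S\N))\PP
  [4,5] "slowly" : S\N

[0,1] PP/(S\NP)  lex  "bone"
[1,2] PP  lex  "this"
[2,3] (S\NP)\PP  lex  "with"
[1,3] S\NP  <  k=2
[0,3] PP  >  k=1
[3,4] (S/(S\N))\PP  lex  "from"
[0,4] S/(S\N)  <  k=3
[4,5] S\N  lex  "slowly"
[0,5] S  >  k=4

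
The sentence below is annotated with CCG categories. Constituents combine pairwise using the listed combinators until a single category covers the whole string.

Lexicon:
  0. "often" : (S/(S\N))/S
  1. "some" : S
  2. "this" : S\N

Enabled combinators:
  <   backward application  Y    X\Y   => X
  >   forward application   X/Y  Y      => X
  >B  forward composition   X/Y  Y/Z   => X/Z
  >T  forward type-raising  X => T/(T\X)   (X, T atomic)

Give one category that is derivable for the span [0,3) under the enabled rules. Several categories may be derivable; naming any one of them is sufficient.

S

[0,3] S   >
  [0,2] S/(S\N)   >
    [0,1] "often" : (S/(S\N))/S
    [1,2] "some" : S
  [2,3] "this" : S\N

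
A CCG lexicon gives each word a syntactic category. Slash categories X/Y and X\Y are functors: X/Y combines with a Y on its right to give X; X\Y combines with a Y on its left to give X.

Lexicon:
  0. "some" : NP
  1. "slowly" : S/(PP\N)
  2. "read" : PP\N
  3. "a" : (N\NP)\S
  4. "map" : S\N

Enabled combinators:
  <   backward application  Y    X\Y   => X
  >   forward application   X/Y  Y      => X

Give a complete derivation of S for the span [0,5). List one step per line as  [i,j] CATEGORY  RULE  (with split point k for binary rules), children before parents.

[0,5] S   <
  [0,4] N   <
    [0,1] "some" : NP
    [1,4] N\NP   <
      [1,3] S   >
        [1,2] "slowly" : S/(PP\N)
        [2,3] "read" : PP\N
      [3,4] "a" : (N\NP)\S
  [4,5] "map" : S\N

[0,1] NP  lex  "some"
[1,2] S/(PP\N)  lex  "slowly"
[2,3] PP\N  lex  "read"
[1,3] S  >  k=2
[3,4] (N\NP)\S  lex  "a"
[1,4] N\NP  <  k=3
[0,4] N  <  k=1
[4,5] S\N  lex  "map"
[0,5] S  <  k=4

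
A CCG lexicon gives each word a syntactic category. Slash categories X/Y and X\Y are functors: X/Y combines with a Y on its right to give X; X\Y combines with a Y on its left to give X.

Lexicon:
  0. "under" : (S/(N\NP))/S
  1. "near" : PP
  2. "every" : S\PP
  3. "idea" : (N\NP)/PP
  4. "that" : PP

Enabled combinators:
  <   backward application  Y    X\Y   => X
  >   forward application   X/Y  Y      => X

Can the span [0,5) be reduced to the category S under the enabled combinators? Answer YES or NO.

YES

[0,5] S   >
  [0,3] S/(N\NP)   >
    [0,1] "under" : (S/(N\NP))/S
    [1,3] S   <
      [1,2] "near" : PP
      [2,3] "every" : S\PP
  [3,5] N\NP   >
    [3,4] "idea" : (N\NP)/PP
    [4,5] "that" : PP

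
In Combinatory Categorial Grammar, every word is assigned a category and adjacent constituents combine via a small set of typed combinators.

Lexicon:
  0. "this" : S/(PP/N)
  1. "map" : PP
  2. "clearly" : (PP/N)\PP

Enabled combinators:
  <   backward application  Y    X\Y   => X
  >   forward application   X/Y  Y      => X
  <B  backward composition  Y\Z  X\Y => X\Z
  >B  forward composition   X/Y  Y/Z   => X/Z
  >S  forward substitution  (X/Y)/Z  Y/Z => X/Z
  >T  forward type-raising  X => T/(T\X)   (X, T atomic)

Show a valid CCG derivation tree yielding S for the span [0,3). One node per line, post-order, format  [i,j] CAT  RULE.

[0,1] S/(PP/N)  lex  "this"
[1,2] PP  lex  "map"
[2,3] (PP/N)\PP  lex  "clearly"
[1,3] PP/N  <  k=2
[0,3] S  >  k=1

[0,3] S   >
  [0,1] "this" : S/(PP/N)
  [1,3] PP/N   <
    [1,2] "map" : PP
    [2,3] "clearly" : (PP/N)\PP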